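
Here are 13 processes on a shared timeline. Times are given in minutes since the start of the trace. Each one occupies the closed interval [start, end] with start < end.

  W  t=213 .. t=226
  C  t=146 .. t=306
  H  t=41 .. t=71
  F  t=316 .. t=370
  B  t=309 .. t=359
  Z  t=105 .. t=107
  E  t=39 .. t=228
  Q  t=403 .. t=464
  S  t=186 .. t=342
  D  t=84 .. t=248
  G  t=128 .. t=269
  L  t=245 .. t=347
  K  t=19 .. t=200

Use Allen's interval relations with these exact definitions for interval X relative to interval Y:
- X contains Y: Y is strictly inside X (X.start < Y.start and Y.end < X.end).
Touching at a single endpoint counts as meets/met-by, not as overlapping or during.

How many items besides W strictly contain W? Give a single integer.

5

Target W = [t=213, t=226].
B [t=309, t=359] → after → no.
C [t=146, t=306] → contains → counts.
D [t=84, t=248] → contains → counts.
E [t=39, t=228] → contains → counts.
F [t=316, t=370] → after → no.
G [t=128, t=269] → contains → counts.
H [t=41, t=71] → before → no.
K [t=19, t=200] → before → no.
L [t=245, t=347] → after → no.
Q [t=403, t=464] → after → no.
S [t=186, t=342] → contains → counts.
Z [t=105, t=107] → before → no.
Total: 5.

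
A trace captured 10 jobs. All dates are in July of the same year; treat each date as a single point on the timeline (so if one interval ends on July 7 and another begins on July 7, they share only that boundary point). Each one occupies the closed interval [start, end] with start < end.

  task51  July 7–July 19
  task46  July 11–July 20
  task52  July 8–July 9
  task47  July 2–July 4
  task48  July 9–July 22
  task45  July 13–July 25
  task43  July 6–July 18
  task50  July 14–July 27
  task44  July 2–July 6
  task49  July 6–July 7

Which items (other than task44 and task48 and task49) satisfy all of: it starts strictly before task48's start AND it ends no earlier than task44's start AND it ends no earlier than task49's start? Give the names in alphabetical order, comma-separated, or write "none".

task43, task51, task52

Conditions: its start is strictly before task48's start (X.start < July 9) AND its end is no earlier than task44's start (X.end >= July 2) AND its end is no earlier than task49's start (X.end >= July 6).
task43: start July 6 < July 9? ✓; end July 18 >= July 2? ✓; end July 18 >= July 6? ✓ → yes.
task45: start July 13 < July 9? ✗; end July 25 >= July 2? ✓; end July 25 >= July 6? ✓ → no.
task46: start July 11 < July 9? ✗; end July 20 >= July 2? ✓; end July 20 >= July 6? ✓ → no.
task47: start July 2 < July 9? ✓; end July 4 >= July 2? ✓; end July 4 >= July 6? ✗ → no.
task50: start July 14 < July 9? ✗; end July 27 >= July 2? ✓; end July 27 >= July 6? ✓ → no.
task51: start July 7 < July 9? ✓; end July 19 >= July 2? ✓; end July 19 >= July 6? ✓ → yes.
task52: start July 8 < July 9? ✓; end July 9 >= July 2? ✓; end July 9 >= July 6? ✓ → yes.
Result: task43, task51, task52.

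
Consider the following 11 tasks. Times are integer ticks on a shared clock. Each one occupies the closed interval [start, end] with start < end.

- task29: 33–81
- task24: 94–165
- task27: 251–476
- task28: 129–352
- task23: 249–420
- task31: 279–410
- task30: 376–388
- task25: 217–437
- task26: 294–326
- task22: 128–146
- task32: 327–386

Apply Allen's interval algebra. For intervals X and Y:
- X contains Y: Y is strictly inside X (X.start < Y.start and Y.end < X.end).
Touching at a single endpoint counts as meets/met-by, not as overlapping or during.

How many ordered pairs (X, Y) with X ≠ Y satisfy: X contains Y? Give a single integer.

Checking all 110 ordered pairs for relation 'contains'; matching pairs in alphabetical order:
(task23, task26): task23 contains task26 ✓
(task23, task30): task23 contains task30 ✓
(task23, task31): task23 contains task31 ✓
(task23, task32): task23 contains task32 ✓
(task24, task22): task24 contains task22 ✓
(task25, task23): task25 contains task23 ✓
(task25, task26): task25 contains task26 ✓
(task25, task30): task25 contains task30 ✓
(task25, task31): task25 contains task31 ✓
(task25, task32): task25 contains task32 ✓
(task27, task26): task27 contains task26 ✓
(task27, task30): task27 contains task30 ✓
(task27, task31): task27 contains task31 ✓
(task27, task32): task27 contains task32 ✓
(task28, task26): task28 contains task26 ✓
(task31, task26): task31 contains task26 ✓
(task31, task30): task31 contains task30 ✓
(task31, task32): task31 contains task32 ✓
Count: 18.

18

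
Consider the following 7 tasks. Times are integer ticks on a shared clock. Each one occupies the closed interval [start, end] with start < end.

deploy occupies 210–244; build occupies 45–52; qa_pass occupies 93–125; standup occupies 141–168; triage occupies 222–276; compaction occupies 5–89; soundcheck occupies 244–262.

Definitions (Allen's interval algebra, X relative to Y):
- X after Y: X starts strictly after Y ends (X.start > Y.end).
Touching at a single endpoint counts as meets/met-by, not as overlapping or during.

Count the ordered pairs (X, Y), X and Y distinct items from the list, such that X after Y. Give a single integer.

17

Checking all 42 ordered pairs for relation 'after'; matching pairs in alphabetical order:
(deploy, build): deploy after build ✓
(deploy, compaction): deploy after compaction ✓
(deploy, qa_pass): deploy after qa_pass ✓
(deploy, standup): deploy after standup ✓
(qa_pass, build): qa_pass after build ✓
(qa_pass, compaction): qa_pass after compaction ✓
(soundcheck, build): soundcheck after build ✓
(soundcheck, compaction): soundcheck after compaction ✓
(soundcheck, qa_pass): soundcheck after qa_pass ✓
(soundcheck, standup): soundcheck after standup ✓
(standup, build): standup after build ✓
(standup, compaction): standup after compaction ✓
(standup, qa_pass): standup after qa_pass ✓
(triage, build): triage after build ✓
(triage, compaction): triage after compaction ✓
(triage, qa_pass): triage after qa_pass ✓
(triage, standup): triage after standup ✓
Count: 17.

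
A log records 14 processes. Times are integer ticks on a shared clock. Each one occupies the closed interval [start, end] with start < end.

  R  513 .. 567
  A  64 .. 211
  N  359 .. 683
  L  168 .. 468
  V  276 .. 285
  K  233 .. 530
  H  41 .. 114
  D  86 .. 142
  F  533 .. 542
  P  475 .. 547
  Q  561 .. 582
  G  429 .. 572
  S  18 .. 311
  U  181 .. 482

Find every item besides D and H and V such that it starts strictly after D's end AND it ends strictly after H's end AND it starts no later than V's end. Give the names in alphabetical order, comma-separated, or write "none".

K, L, U

Conditions: its start is strictly after D's end (X.start > 142) AND its end is strictly after H's end (X.end > 114) AND its start is no later than V's end (X.start <= 285).
A: start 64 > 142? ✗; end 211 > 114? ✓; start 64 <= 285? ✓ → no.
F: start 533 > 142? ✓; end 542 > 114? ✓; start 533 <= 285? ✗ → no.
G: start 429 > 142? ✓; end 572 > 114? ✓; start 429 <= 285? ✗ → no.
K: start 233 > 142? ✓; end 530 > 114? ✓; start 233 <= 285? ✓ → yes.
L: start 168 > 142? ✓; end 468 > 114? ✓; start 168 <= 285? ✓ → yes.
N: start 359 > 142? ✓; end 683 > 114? ✓; start 359 <= 285? ✗ → no.
P: start 475 > 142? ✓; end 547 > 114? ✓; start 475 <= 285? ✗ → no.
Q: start 561 > 142? ✓; end 582 > 114? ✓; start 561 <= 285? ✗ → no.
R: start 513 > 142? ✓; end 567 > 114? ✓; start 513 <= 285? ✗ → no.
S: start 18 > 142? ✗; end 311 > 114? ✓; start 18 <= 285? ✓ → no.
U: start 181 > 142? ✓; end 482 > 114? ✓; start 181 <= 285? ✓ → yes.
Result: K, L, U.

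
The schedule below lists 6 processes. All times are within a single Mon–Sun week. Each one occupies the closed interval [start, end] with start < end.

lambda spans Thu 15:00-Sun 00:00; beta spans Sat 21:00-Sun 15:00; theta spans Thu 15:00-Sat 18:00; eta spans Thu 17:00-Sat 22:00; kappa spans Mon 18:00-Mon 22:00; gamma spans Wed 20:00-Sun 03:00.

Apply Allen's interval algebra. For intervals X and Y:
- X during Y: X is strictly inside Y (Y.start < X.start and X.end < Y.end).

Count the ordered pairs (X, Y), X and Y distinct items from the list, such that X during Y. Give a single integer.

Checking all 30 ordered pairs for relation 'during'; matching pairs in alphabetical order:
(eta, gamma): eta during gamma ✓
(eta, lambda): eta during lambda ✓
(lambda, gamma): lambda during gamma ✓
(theta, gamma): theta during gamma ✓
Count: 4.

4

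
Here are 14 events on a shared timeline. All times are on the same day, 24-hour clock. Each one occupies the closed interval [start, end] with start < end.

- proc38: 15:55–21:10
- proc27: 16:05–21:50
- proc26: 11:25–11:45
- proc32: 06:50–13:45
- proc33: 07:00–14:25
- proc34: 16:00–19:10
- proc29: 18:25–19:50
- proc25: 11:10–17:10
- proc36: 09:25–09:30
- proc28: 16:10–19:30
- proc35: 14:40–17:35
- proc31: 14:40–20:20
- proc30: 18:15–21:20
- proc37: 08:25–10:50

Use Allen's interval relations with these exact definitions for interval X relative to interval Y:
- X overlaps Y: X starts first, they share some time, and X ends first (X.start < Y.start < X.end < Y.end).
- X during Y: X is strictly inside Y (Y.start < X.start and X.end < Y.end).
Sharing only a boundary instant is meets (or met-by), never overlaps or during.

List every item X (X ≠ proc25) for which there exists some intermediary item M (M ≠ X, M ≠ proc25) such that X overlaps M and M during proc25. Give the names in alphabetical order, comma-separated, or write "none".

none

Target proc25 = [11:10, 17:10].
Intermediaries M with M during proc25: proc26.
Via proc26 — items with X overlaps proc26: none.
Union: none.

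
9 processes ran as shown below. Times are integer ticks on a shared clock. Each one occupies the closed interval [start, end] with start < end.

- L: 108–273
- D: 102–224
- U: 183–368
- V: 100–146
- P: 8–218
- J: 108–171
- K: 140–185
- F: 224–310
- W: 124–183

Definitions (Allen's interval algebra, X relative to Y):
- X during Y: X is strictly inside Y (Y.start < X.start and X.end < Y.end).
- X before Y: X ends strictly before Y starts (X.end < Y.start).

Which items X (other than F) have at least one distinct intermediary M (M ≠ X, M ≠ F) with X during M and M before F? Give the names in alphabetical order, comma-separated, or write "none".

J, K, V, W

Target F = [224, 310].
Intermediaries M with M before F: J, K, P, V, W.
Via J — items with X during J: none.
Via K — items with X during K: none.
Via P — items with X during P: J, K, V, W.
Via V — items with X during V: none.
Via W — items with X during W: none.
Union: J, K, V, W.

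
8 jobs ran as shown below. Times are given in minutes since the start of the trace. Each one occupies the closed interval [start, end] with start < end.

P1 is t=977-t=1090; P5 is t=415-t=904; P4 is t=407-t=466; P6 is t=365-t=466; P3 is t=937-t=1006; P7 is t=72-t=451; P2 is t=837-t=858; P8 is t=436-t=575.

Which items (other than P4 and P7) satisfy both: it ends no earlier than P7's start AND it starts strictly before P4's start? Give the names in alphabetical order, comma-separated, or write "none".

P6

Conditions: its end is no earlier than P7's start (X.end >= t=72) AND its start is strictly before P4's start (X.start < t=407).
P1: end t=1090 >= t=72? ✓; start t=977 < t=407? ✗ → no.
P2: end t=858 >= t=72? ✓; start t=837 < t=407? ✗ → no.
P3: end t=1006 >= t=72? ✓; start t=937 < t=407? ✗ → no.
P5: end t=904 >= t=72? ✓; start t=415 < t=407? ✗ → no.
P6: end t=466 >= t=72? ✓; start t=365 < t=407? ✓ → yes.
P8: end t=575 >= t=72? ✓; start t=436 < t=407? ✗ → no.
Result: P6.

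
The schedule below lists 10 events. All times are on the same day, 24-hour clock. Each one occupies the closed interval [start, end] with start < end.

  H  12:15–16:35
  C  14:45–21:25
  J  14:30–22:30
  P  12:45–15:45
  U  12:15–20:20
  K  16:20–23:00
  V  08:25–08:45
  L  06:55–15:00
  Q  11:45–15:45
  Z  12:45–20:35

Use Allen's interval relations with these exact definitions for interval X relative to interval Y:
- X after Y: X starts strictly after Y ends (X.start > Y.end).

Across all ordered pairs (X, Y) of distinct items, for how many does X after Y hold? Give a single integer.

11

Checking all 90 ordered pairs for relation 'after'; matching pairs in alphabetical order:
(C, V): C after V ✓
(H, V): H after V ✓
(J, V): J after V ✓
(K, L): K after L ✓
(K, P): K after P ✓
(K, Q): K after Q ✓
(K, V): K after V ✓
(P, V): P after V ✓
(Q, V): Q after V ✓
(U, V): U after V ✓
(Z, V): Z after V ✓
Count: 11.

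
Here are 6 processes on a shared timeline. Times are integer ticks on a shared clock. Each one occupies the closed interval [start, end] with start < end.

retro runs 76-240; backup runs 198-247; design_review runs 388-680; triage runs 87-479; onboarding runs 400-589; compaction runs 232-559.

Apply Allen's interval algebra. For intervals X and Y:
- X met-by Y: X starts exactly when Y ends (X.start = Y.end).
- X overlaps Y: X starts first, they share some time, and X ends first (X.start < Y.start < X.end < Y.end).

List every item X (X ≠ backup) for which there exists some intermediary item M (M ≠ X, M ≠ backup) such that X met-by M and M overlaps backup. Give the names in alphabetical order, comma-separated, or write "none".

none

Target backup = [198, 247].
Intermediaries M with M overlaps backup: retro.
Via retro — items with X met-by retro: none.
Union: none.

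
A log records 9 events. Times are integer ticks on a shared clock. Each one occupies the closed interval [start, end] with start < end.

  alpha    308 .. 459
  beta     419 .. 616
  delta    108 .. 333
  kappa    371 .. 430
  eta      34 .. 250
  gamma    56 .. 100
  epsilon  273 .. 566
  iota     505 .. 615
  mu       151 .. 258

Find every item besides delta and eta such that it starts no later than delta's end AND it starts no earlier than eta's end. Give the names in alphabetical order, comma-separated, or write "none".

alpha, epsilon

Conditions: its start is no later than delta's end (X.start <= 333) AND its start is no earlier than eta's end (X.start >= 250).
alpha: start 308 <= 333? ✓; start 308 >= 250? ✓ → yes.
beta: start 419 <= 333? ✗; start 419 >= 250? ✓ → no.
epsilon: start 273 <= 333? ✓; start 273 >= 250? ✓ → yes.
gamma: start 56 <= 333? ✓; start 56 >= 250? ✗ → no.
iota: start 505 <= 333? ✗; start 505 >= 250? ✓ → no.
kappa: start 371 <= 333? ✗; start 371 >= 250? ✓ → no.
mu: start 151 <= 333? ✓; start 151 >= 250? ✗ → no.
Result: alpha, epsilon.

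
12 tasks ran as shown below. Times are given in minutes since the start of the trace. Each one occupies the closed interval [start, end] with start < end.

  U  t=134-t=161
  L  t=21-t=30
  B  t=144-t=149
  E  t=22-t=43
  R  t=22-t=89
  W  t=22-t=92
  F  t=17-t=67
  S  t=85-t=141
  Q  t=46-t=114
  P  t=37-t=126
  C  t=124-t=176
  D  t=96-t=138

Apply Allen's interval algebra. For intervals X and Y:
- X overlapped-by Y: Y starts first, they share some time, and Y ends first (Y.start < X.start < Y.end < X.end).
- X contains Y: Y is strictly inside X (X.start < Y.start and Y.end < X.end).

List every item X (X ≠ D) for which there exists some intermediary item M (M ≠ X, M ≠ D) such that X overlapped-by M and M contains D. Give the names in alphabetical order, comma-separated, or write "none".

Target D = [t=96, t=138].
Intermediaries M with M contains D: S.
Via S — items with X overlapped-by S: C, U.
Union: C, U.

C, U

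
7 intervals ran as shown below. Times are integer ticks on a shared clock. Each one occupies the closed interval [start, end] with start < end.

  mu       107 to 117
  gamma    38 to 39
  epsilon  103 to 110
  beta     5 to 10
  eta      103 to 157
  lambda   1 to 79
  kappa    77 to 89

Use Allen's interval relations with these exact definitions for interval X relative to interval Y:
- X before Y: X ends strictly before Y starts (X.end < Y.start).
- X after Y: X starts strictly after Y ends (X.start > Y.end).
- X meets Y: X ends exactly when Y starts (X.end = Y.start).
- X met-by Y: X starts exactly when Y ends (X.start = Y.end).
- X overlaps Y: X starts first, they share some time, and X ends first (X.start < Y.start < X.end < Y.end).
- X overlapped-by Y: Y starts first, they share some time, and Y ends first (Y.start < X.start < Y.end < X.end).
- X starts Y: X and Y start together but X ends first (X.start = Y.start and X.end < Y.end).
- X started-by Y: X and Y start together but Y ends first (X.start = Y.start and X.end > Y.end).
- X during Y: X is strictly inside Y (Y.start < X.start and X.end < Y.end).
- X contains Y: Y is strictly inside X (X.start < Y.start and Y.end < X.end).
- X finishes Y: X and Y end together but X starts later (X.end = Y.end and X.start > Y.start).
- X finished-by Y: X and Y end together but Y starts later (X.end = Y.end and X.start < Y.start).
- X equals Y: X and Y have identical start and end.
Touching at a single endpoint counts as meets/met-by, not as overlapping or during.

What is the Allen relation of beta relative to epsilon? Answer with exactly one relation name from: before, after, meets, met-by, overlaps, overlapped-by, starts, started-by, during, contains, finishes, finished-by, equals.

beta = [5, 10]; epsilon = [103, 110].
Compare endpoints: beta.start < epsilon.start, beta.start < epsilon.end, beta.end < epsilon.start, beta.end < epsilon.end.
That pattern is 'before'.

before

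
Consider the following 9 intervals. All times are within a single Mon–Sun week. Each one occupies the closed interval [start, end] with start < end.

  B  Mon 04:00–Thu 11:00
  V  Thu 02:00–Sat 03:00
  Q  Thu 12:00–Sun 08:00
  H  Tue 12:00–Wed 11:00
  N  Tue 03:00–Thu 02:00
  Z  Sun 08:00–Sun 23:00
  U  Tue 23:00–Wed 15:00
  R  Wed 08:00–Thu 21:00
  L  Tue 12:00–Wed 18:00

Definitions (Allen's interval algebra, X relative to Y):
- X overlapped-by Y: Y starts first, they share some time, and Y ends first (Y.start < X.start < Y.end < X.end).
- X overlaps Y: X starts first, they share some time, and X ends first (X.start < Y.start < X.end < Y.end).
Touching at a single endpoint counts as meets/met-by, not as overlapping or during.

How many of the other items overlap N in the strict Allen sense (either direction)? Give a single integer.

Target N = [Tue 03:00, Thu 02:00].
B [Mon 04:00, Thu 11:00] → contains → no.
H [Tue 12:00, Wed 11:00] → during → no.
L [Tue 12:00, Wed 18:00] → during → no.
Q [Thu 12:00, Sun 08:00] → after → no.
R [Wed 08:00, Thu 21:00] → overlapped-by → counts.
U [Tue 23:00, Wed 15:00] → during → no.
V [Thu 02:00, Sat 03:00] → met-by → no.
Z [Sun 08:00, Sun 23:00] → after → no.
Total: 1.

1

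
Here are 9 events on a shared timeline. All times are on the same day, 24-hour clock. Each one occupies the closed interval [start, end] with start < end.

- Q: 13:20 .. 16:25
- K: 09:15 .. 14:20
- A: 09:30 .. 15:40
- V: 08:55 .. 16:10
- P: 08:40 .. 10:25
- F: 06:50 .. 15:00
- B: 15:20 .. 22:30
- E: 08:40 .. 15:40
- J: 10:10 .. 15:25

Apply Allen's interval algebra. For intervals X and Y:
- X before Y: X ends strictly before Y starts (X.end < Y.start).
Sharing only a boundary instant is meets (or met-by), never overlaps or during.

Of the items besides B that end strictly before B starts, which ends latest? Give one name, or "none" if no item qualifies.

F

Target B = [15:20, 22:30].
A [09:30, 15:40] → overlaps → excluded.
E [08:40, 15:40] → overlaps → excluded.
F [06:50, 15:00] → before → candidate.
J [10:10, 15:25] → overlaps → excluded.
K [09:15, 14:20] → before → candidate.
P [08:40, 10:25] → before → candidate.
Q [13:20, 16:25] → overlaps → excluded.
V [08:55, 16:10] → overlaps → excluded.
Among candidates, latest end is 15:00 → F.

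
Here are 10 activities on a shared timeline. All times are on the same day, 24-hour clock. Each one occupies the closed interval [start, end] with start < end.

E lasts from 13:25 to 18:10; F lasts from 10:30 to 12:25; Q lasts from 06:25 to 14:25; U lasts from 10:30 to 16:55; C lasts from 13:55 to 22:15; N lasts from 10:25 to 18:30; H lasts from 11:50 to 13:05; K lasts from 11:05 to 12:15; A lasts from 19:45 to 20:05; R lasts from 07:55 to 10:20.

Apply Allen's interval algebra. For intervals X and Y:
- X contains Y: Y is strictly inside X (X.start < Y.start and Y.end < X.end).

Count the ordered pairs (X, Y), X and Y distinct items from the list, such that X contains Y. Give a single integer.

Checking all 90 ordered pairs for relation 'contains'; matching pairs in alphabetical order:
(C, A): C contains A ✓
(F, K): F contains K ✓
(N, E): N contains E ✓
(N, F): N contains F ✓
(N, H): N contains H ✓
(N, K): N contains K ✓
(N, U): N contains U ✓
(Q, F): Q contains F ✓
(Q, H): Q contains H ✓
(Q, K): Q contains K ✓
(Q, R): Q contains R ✓
(U, H): U contains H ✓
(U, K): U contains K ✓
Count: 13.

13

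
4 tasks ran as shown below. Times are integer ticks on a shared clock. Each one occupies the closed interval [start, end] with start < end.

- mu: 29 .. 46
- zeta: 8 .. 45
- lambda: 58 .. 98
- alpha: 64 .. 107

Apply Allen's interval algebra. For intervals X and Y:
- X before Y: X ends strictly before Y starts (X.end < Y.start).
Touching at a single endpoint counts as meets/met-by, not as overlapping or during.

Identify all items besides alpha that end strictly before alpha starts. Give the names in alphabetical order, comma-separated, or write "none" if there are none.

Target alpha = [64, 107].
lambda [58, 98] → overlaps → no.
mu [29, 46] → before → yes.
zeta [8, 45] → before → yes.
Result: mu, zeta.

mu, zeta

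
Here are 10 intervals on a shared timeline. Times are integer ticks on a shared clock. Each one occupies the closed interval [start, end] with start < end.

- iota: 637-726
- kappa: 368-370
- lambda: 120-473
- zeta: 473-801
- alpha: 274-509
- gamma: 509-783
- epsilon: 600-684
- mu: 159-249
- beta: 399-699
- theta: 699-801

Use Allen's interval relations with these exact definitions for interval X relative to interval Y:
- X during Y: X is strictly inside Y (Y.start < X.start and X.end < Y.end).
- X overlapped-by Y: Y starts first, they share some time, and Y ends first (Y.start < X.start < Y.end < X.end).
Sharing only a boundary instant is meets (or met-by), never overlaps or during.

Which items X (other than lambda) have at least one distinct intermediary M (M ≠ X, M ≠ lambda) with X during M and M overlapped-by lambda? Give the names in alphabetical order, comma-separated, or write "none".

epsilon, kappa

Target lambda = [120, 473].
Intermediaries M with M overlapped-by lambda: alpha, beta.
Via alpha — items with X during alpha: kappa.
Via beta — items with X during beta: epsilon.
Union: epsilon, kappa.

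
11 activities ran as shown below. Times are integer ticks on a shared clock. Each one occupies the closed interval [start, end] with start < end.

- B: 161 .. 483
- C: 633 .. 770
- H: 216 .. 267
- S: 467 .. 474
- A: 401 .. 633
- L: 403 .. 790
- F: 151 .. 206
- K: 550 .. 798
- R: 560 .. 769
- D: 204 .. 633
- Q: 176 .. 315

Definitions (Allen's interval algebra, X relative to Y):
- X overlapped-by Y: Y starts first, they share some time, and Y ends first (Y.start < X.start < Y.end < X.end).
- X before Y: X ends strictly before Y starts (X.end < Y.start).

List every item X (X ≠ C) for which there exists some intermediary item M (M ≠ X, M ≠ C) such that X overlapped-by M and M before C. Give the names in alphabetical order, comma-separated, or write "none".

Target C = [633, 770].
Intermediaries M with M before C: B, F, H, Q, S.
Via B — items with X overlapped-by B: A, D, L.
Via F — items with X overlapped-by F: B, D, Q.
Via H — items with X overlapped-by H: none.
Via Q — items with X overlapped-by Q: D.
Via S — items with X overlapped-by S: none.
Union: A, B, D, L, Q.

A, B, D, L, Q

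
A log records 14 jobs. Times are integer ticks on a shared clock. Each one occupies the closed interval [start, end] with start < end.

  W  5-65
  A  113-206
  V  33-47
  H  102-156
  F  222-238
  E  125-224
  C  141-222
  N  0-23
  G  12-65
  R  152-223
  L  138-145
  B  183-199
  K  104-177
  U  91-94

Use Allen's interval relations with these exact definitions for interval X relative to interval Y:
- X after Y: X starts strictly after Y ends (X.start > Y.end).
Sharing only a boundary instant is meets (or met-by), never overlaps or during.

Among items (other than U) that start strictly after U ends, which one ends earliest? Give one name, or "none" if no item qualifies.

Target U = [91, 94].
A [113, 206] → after → candidate.
B [183, 199] → after → candidate.
C [141, 222] → after → candidate.
E [125, 224] → after → candidate.
F [222, 238] → after → candidate.
G [12, 65] → before → excluded.
H [102, 156] → after → candidate.
K [104, 177] → after → candidate.
L [138, 145] → after → candidate.
N [0, 23] → before → excluded.
R [152, 223] → after → candidate.
V [33, 47] → before → excluded.
W [5, 65] → before → excluded.
Among candidates, earliest end is 145 → L.

L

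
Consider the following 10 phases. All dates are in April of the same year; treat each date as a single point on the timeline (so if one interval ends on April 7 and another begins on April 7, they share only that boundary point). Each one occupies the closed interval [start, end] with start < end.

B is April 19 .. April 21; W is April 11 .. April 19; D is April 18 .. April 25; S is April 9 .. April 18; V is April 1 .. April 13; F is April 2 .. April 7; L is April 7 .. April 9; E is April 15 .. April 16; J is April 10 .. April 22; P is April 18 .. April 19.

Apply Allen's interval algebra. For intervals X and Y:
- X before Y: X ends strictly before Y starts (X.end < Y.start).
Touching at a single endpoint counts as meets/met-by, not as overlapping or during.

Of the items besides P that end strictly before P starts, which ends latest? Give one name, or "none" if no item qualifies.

Target P = [April 18, April 19].
B [April 19, April 21] → met-by → excluded.
D [April 18, April 25] → started-by → excluded.
E [April 15, April 16] → before → candidate.
F [April 2, April 7] → before → candidate.
J [April 10, April 22] → contains → excluded.
L [April 7, April 9] → before → candidate.
S [April 9, April 18] → meets → excluded.
V [April 1, April 13] → before → candidate.
W [April 11, April 19] → finished-by → excluded.
Among candidates, latest end is April 16 → E.

E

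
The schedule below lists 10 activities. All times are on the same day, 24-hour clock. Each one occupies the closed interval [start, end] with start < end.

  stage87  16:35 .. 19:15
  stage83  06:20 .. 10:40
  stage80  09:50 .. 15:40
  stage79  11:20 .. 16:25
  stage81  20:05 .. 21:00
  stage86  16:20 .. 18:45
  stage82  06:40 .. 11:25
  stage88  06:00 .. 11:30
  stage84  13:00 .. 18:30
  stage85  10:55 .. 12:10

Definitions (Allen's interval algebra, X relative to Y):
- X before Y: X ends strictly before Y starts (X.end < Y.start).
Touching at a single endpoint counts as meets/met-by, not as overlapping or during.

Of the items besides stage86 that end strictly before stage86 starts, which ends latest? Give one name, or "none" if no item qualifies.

stage80

Target stage86 = [16:20, 18:45].
stage79 [11:20, 16:25] → overlaps → excluded.
stage80 [09:50, 15:40] → before → candidate.
stage81 [20:05, 21:00] → after → excluded.
stage82 [06:40, 11:25] → before → candidate.
stage83 [06:20, 10:40] → before → candidate.
stage84 [13:00, 18:30] → overlaps → excluded.
stage85 [10:55, 12:10] → before → candidate.
stage87 [16:35, 19:15] → overlapped-by → excluded.
stage88 [06:00, 11:30] → before → candidate.
Among candidates, latest end is 15:40 → stage80.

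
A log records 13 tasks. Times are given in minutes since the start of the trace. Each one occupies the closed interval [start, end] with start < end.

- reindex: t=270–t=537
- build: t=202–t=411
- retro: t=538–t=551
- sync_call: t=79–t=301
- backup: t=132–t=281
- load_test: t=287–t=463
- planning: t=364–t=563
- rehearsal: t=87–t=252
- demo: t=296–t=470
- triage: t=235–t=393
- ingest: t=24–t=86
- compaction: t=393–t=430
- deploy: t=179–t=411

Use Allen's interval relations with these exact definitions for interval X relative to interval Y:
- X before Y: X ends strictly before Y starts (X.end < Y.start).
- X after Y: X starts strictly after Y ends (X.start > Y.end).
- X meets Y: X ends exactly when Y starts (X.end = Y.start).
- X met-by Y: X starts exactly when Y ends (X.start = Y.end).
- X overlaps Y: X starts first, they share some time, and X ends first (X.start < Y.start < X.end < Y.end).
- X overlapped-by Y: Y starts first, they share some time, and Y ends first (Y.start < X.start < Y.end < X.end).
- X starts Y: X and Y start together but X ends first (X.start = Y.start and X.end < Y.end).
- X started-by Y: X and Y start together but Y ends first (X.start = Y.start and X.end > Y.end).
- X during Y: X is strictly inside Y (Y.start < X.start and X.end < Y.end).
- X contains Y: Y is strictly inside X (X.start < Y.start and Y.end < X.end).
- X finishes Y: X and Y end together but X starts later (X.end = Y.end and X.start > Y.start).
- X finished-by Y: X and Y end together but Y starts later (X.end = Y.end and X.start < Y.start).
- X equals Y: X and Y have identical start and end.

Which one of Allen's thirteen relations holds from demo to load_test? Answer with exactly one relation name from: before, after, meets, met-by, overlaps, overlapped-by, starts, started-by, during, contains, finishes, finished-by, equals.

demo = [t=296, t=470]; load_test = [t=287, t=463].
Compare endpoints: demo.start > load_test.start, demo.start < load_test.end, demo.end > load_test.start, demo.end > load_test.end.
That pattern is 'overlapped-by'.

overlapped-by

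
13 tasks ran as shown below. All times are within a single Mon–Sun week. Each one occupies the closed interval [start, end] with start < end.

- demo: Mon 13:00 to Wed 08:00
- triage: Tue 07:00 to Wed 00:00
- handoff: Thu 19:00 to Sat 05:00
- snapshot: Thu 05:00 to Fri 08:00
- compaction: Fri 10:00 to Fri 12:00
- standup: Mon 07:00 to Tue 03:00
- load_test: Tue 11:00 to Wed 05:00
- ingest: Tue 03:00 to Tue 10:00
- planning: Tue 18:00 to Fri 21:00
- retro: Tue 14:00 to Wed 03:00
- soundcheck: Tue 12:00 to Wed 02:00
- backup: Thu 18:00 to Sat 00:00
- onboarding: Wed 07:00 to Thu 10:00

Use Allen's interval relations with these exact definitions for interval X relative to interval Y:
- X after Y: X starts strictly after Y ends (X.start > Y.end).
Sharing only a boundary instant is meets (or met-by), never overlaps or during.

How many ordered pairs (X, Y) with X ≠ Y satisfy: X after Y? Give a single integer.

47

Checking all 156 ordered pairs for relation 'after'; matching pairs in alphabetical order:
(backup, demo): backup after demo ✓
(backup, ingest): backup after ingest ✓
(backup, load_test): backup after load_test ✓
(backup, onboarding): backup after onboarding ✓
(backup, retro): backup after retro ✓
(backup, soundcheck): backup after soundcheck ✓
(backup, standup): backup after standup ✓
(backup, triage): backup after triage ✓
(compaction, demo): compaction after demo ✓
(compaction, ingest): compaction after ingest ✓
(compaction, load_test): compaction after load_test ✓
(compaction, onboarding): compaction after onboarding ✓
(compaction, retro): compaction after retro ✓
(compaction, snapshot): compaction after snapshot ✓
(compaction, soundcheck): compaction after soundcheck ✓
(compaction, standup): compaction after standup ✓
(compaction, triage): compaction after triage ✓
(handoff, demo): handoff after demo ✓
(handoff, ingest): handoff after ingest ✓
(handoff, load_test): handoff after load_test ✓
(handoff, onboarding): handoff after onboarding ✓
(handoff, retro): handoff after retro ✓
(handoff, soundcheck): handoff after soundcheck ✓
(handoff, standup): handoff after standup ✓
... plus 23 further pairs not listed.
Count: 47.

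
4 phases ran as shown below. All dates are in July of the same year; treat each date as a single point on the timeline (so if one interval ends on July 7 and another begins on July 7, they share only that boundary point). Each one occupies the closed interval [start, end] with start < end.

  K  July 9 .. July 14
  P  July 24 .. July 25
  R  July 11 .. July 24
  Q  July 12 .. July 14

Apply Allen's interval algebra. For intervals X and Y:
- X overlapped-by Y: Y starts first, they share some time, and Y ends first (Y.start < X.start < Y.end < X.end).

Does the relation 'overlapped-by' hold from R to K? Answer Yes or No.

Yes

R = [July 11, July 24], K = [July 9, July 14].
Actual relation of R to K: overlapped-by.
Asked whether 'overlapped-by' holds → Yes.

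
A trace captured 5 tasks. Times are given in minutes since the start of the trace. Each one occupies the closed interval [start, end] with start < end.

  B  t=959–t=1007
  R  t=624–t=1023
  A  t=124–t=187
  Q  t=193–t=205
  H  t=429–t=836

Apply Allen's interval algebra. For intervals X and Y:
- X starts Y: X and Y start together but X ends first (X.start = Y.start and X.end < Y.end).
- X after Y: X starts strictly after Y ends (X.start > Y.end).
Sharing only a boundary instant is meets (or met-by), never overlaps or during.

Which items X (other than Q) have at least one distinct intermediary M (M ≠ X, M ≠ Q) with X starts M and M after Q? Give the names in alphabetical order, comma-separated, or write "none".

none

Target Q = [t=193, t=205].
Intermediaries M with M after Q: B, H, R.
Via B — items with X starts B: none.
Via H — items with X starts H: none.
Via R — items with X starts R: none.
Union: none.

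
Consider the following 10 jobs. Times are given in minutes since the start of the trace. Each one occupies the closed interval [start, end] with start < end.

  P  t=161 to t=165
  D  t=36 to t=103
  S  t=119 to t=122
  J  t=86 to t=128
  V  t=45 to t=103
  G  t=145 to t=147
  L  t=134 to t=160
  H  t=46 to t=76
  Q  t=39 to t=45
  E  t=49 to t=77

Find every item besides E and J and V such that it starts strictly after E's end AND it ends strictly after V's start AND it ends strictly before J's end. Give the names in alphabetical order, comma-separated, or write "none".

Conditions: its start is strictly after E's end (X.start > t=77) AND its end is strictly after V's start (X.end > t=45) AND its end is strictly before J's end (X.end < t=128).
D: start t=36 > t=77? ✗; end t=103 > t=45? ✓; end t=103 < t=128? ✓ → no.
G: start t=145 > t=77? ✓; end t=147 > t=45? ✓; end t=147 < t=128? ✗ → no.
H: start t=46 > t=77? ✗; end t=76 > t=45? ✓; end t=76 < t=128? ✓ → no.
L: start t=134 > t=77? ✓; end t=160 > t=45? ✓; end t=160 < t=128? ✗ → no.
P: start t=161 > t=77? ✓; end t=165 > t=45? ✓; end t=165 < t=128? ✗ → no.
Q: start t=39 > t=77? ✗; end t=45 > t=45? ✗; end t=45 < t=128? ✓ → no.
S: start t=119 > t=77? ✓; end t=122 > t=45? ✓; end t=122 < t=128? ✓ → yes.
Result: S.

S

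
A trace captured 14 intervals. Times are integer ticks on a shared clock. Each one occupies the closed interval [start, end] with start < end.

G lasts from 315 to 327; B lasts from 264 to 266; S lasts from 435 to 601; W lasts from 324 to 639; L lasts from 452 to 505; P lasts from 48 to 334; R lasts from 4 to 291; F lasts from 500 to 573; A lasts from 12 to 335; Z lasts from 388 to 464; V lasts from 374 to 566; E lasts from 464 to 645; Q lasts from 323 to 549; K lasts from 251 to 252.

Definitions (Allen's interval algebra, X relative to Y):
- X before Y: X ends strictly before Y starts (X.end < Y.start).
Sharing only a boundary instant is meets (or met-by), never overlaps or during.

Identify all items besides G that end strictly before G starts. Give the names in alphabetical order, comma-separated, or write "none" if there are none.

B, K, R

Target G = [315, 327].
A [12, 335] → contains → no.
B [264, 266] → before → yes.
E [464, 645] → after → no.
F [500, 573] → after → no.
K [251, 252] → before → yes.
L [452, 505] → after → no.
P [48, 334] → contains → no.
Q [323, 549] → overlapped-by → no.
R [4, 291] → before → yes.
S [435, 601] → after → no.
V [374, 566] → after → no.
W [324, 639] → overlapped-by → no.
Z [388, 464] → after → no.
Result: B, K, R.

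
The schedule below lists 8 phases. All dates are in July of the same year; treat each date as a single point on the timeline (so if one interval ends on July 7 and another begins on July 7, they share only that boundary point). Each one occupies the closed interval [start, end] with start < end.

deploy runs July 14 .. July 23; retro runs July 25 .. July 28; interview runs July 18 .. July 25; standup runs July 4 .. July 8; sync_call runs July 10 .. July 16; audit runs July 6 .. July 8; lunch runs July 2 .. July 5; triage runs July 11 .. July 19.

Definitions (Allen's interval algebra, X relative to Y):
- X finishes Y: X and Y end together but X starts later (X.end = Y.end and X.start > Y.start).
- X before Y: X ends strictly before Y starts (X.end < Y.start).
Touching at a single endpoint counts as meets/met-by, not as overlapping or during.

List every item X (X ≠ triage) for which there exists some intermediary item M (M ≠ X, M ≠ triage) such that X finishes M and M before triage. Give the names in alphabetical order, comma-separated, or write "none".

audit

Target triage = [July 11, July 19].
Intermediaries M with M before triage: audit, lunch, standup.
Via audit — items with X finishes audit: none.
Via lunch — items with X finishes lunch: none.
Via standup — items with X finishes standup: audit.
Union: audit.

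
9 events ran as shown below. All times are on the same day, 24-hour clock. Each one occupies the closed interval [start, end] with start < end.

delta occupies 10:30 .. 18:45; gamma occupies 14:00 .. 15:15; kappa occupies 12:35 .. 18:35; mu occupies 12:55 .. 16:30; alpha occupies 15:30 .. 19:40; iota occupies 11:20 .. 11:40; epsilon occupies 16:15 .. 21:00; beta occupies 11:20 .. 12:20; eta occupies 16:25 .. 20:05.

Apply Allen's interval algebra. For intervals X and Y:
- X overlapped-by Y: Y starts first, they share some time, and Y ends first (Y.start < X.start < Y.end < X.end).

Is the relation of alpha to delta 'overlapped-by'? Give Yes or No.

alpha = [15:30, 19:40], delta = [10:30, 18:45].
Actual relation of alpha to delta: overlapped-by.
Asked whether 'overlapped-by' holds → Yes.

Yes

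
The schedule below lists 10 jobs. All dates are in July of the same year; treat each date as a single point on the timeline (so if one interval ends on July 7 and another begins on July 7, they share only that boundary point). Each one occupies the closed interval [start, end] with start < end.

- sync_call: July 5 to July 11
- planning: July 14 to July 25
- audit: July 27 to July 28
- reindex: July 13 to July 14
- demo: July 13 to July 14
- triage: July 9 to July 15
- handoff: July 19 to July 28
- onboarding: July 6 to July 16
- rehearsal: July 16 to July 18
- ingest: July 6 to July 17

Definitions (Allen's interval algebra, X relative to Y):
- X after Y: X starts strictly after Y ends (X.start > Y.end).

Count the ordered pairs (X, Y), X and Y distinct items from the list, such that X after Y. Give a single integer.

Checking all 90 ordered pairs for relation 'after'; matching pairs in alphabetical order:
(audit, demo): audit after demo ✓
(audit, ingest): audit after ingest ✓
(audit, onboarding): audit after onboarding ✓
(audit, planning): audit after planning ✓
(audit, rehearsal): audit after rehearsal ✓
(audit, reindex): audit after reindex ✓
(audit, sync_call): audit after sync_call ✓
(audit, triage): audit after triage ✓
(demo, sync_call): demo after sync_call ✓
(handoff, demo): handoff after demo ✓
(handoff, ingest): handoff after ingest ✓
(handoff, onboarding): handoff after onboarding ✓
(handoff, rehearsal): handoff after rehearsal ✓
(handoff, reindex): handoff after reindex ✓
(handoff, sync_call): handoff after sync_call ✓
(handoff, triage): handoff after triage ✓
(planning, sync_call): planning after sync_call ✓
(rehearsal, demo): rehearsal after demo ✓
(rehearsal, reindex): rehearsal after reindex ✓
(rehearsal, sync_call): rehearsal after sync_call ✓
(rehearsal, triage): rehearsal after triage ✓
(reindex, sync_call): reindex after sync_call ✓
Count: 22.

22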